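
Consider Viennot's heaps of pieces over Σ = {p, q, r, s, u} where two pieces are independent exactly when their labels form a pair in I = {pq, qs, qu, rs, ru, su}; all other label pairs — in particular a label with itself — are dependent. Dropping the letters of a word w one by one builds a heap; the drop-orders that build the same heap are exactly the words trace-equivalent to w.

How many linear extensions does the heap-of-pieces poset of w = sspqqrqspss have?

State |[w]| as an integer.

110

#0=s has no predecessor
#1=s depends on [0:s]
#2=p depends on [1:s]
#3=q has no predecessor
#4=q depends on [3:q]
#5=r depends on [2:p, 4:q]
#6=q depends on [5:r]
#7=s depends on [2:p]
#8=p depends on [5:r, 7:s]
#9=s depends on [8:p]
#10=s depends on [9:s]
sources: [0:s, 3:q]
N(rest) = Σ N(rest − s) over sources s of rest; N(one piece) = 1:
  size 1 → [6]=1  [10]=1
  size 2 → [6,10]=2  [9,10]=1
  size 3 → [6,9,10]=3  [8,9,10]=1
  size 4 → [6,8,9,10]=4  [7,8,9,10]=1
  size 5 → [5,6,8,9,10]=4  [6,7,8,9,10]=5
  size 6 → [4,5,6,8,9,10]=4  [5,6,7,8,9,10]=9
  size 7 → [2,5,6,7,8,9,10]=9  [3,4,5,6,8,9,10]=4  [4,5,6,7,8,9,10]=13
  size 8 → [1,2,5,6,7,8,9,10]=9  [2,4,5,6,7,8,9,10]=22  [3,4,5,6,7,8,9,10]=17
  size 9 → [0,1,2,5,6,7,8,9,10]=9  [1,2,4,5,6,7,8,9,10]=31  [2,3,4,5,6,7,8,9,10]=39
  first=0(s) contributes 70
  first=3(q) contributes 40
|[w]| = 110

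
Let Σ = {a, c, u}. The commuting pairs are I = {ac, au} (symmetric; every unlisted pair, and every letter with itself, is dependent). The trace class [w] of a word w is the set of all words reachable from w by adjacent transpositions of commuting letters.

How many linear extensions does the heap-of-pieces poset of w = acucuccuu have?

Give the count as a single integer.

#0=a has no predecessor
#1=c has no predecessor
#2=u depends on [1:c]
#3=c depends on [2:u]
#4=u depends on [3:c]
#5=c depends on [4:u]
#6=c depends on [5:c]
#7=u depends on [6:c]
#8=u depends on [7:u]
sources: [0:a, 1:c]
N(rest) = Σ N(rest − s) over sources s of rest; N(one piece) = 1:
  size 1 → [0]=1  [8]=1
  size 2 → [0,8]=2  [7,8]=1
  size 3 → [0,7,8]=3  [6,7,8]=1
  size 4 → [0,6,7,8]=4  [5,6,7,8]=1
  size 5 → [0,5,6,7,8]=5  [4,5,6,7,8]=1
  size 6 → [0,4,5,6,7,8]=6  [3,4,5,6,7,8]=1
  size 7 → [0,3,4,5,6,7,8]=7  [2,3,4,5,6,7,8]=1
  first=0(a) contributes 1
  first=1(c) contributes 8
|[w]| = 9

9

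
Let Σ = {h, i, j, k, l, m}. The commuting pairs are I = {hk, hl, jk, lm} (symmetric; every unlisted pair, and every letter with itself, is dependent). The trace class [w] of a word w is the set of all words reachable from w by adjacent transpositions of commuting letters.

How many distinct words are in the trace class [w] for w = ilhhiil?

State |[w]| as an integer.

3

piece 0:i — minimal
piece 1:l rests on {0:i}
piece 2:h rests on {0:i}
piece 3:h rests on {2:h}
piece 4:i rests on {1:l, 3:h}
piece 5:i rests on {4:i}
piece 6:l rests on {5:i}
minimal pieces: {0:i}
ways to finish when only these pieces remain (= sum over removing one remaining piece with nothing left below it):
  1 left: {6}→1
  2 left: {5,6}→1
  3 left: {4,5,6}→1
  4 left: {1,4,5,6}→1  {3,4,5,6}→1
  5 left: {1,3,4,5,6}→2  {2,3,4,5,6}→1
  placing 0:i first → 3 extensions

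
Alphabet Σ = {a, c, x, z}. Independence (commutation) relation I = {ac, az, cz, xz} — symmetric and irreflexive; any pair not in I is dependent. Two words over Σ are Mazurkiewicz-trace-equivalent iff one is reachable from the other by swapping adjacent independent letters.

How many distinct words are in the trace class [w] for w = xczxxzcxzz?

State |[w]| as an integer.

0(x) covers ∅
1(c) covers 0:x
2(z) covers ∅
3(x) covers 1:c
4(x) covers 3:x
5(z) covers 2:z
6(c) covers 4:x
7(x) covers 6:c
8(z) covers 5:z
9(z) covers 8:z
floor of heap: 0:x, 2:z
completions by unplaced set U, small U first (add the entries for U minus each lowest piece of U):
  |U|=1: {7}:1  {9}:1
  |U|=2: {6,7}:1  {7,9}:2  {8,9}:1
  |U|=3: {4,6,7}:1  {5,8,9}:1  {6,7,9}:3  {7,8,9}:3
  |U|=4: {2,5,8,9}:1  {3,4,6,7}:1  {4,6,7,9}:4  {5,7,8,9}:4  {6,7,8,9}:6
  |U|=5: {1,3,4,6,7}:1  {2,5,7,8,9}:5  {3,4,6,7,9}:5  {4,6,7,8,9}:10  {5,6,7,8,9}:10
  |U|=6: {0,1,3,4,6,7}:1  {1,3,4,6,7,9}:6  {2,5,6,7,8,9}:15  {3,4,6,7,8,9}:15  {4,5,6,7,8,9}:20
  |U|=7: {0,1,3,4,6,7,9}:7  {1,3,4,6,7,8,9}:21  {2,4,5,6,7,8,9}:35  {3,4,5,6,7,8,9}:35
  |U|=8: {0,1,3,4,6,7,8,9}:28  {1,3,4,5,6,7,8,9}:56  {2,3,4,5,6,7,8,9}:70
  start at 0(x): 126
  start at 2(z): 84
sum over floor = 210

210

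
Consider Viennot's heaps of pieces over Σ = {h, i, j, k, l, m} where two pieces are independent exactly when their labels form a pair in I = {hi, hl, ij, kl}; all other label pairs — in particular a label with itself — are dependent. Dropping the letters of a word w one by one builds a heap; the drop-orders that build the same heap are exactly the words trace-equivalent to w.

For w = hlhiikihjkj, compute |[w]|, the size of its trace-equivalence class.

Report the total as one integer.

30

0(h) covers ∅
1(l) covers ∅
2(h) covers 0:h
3(i) covers 1:l
4(i) covers 3:i
5(k) covers 2:h, 4:i
6(i) covers 5:k
7(h) covers 5:k
8(j) covers 7:h
9(k) covers 6:i, 8:j
10(j) covers 9:k
floor of heap: 0:h, 1:l
completions by unplaced set U, small U first (add the entries for U minus each lowest piece of U):
  |U|=1: {10}:1
  |U|=2: {9,10}:1
  |U|=3: {6,9,10}:1  {8,9,10}:1
  |U|=4: {6,8,9,10}:2  {7,8,9,10}:1
  |U|=5: {6,7,8,9,10}:3
  |U|=6: {5,6,7,8,9,10}:3
  |U|=7: {2,5,6,7,8,9,10}:3  {4,5,6,7,8,9,10}:3
  |U|=8: {0,2,5,6,7,8,9,10}:3  {2,4,5,6,7,8,9,10}:6  {3,4,5,6,7,8,9,10}:3
  |U|=9: {0,2,4,5,6,7,8,9,10}:9  {1,3,4,5,6,7,8,9,10}:3  {2,3,4,5,6,7,8,9,10}:9
  start at 0(h): 12
  start at 1(l): 18
sum over floor = 30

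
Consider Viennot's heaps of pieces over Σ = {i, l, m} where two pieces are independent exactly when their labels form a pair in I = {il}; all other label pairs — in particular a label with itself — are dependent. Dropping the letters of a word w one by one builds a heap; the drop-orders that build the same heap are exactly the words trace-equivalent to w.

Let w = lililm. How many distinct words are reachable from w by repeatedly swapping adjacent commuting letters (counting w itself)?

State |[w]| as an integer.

drop 0:l onto floor
drop 1:i onto floor
drop 2:l onto {0:l}
drop 3:i onto {1:i}
drop 4:l onto {2:l}
drop 5:m onto {3:i, 4:l}
ground layer = {0:l, 1:i}
drop-orders for the pieces not yet dropped (sum over which currently-grounded one goes next):
  1 to go: {5} 1
  2 to go: {3,5} 1  {4,5} 1
  3 to go: {1,3,5} 1  {2,4,5} 1  {3,4,5} 2
  4 to go: {0,2,4,5} 1  {1,3,4,5} 3  {2,3,4,5} 3
  if 0:l drops first: 6 orders
  if 1:i drops first: 4 orders
heap linearizations: 10

10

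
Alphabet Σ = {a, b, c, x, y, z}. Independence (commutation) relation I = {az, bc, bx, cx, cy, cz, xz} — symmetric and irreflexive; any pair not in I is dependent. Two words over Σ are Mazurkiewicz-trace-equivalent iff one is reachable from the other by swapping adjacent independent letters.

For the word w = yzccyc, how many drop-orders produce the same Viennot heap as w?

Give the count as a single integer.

20

#0=y has no predecessor
#1=z depends on [0:y]
#2=c has no predecessor
#3=c depends on [2:c]
#4=y depends on [1:z]
#5=c depends on [3:c]
sources: [0:y, 2:c]
N(rest) = Σ N(rest − s) over sources s of rest; N(one piece) = 1:
  size 1 → [4]=1  [5]=1
  size 2 → [1,4]=1  [3,5]=1  [4,5]=2
  size 3 → [0,1,4]=1  [1,4,5]=3  [2,3,5]=1  [3,4,5]=3
  size 4 → [0,1,4,5]=4  [1,3,4,5]=6  [2,3,4,5]=4
  first=0(y) contributes 10
  first=2(c) contributes 10
|[w]| = 20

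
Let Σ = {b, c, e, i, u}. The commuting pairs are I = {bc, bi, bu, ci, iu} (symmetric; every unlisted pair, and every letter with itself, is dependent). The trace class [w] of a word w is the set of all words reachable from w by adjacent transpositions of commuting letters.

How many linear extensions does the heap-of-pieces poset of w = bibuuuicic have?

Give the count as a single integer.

0(b) covers ∅
1(i) covers ∅
2(b) covers 0:b
3(u) covers ∅
4(u) covers 3:u
5(u) covers 4:u
6(i) covers 1:i
7(c) covers 5:u
8(i) covers 6:i
9(c) covers 7:c
floor of heap: 0:b, 1:i, 3:u
completions by unplaced set U, small U first (add the entries for U minus each lowest piece of U):
  |U|=1: {2}:1  {8}:1  {9}:1
  |U|=2: {0,2}:1  {2,8}:2  {2,9}:2  {6,8}:1  {7,9}:1  {8,9}:2
  |U|=3: {0,2,8}:3  {0,2,9}:3  {1,6,8}:1  {2,6,8}:3  {2,7,9}:3  {2,8,9}:6  {5,7,9}:1  {6,8,9}:3  {7,8,9}:3
  |U|=4: {0,2,6,8}:6  {0,2,7,9}:6  {0,2,8,9}:12  {1,2,6,8}:4  {1,6,8,9}:4  {2,5,7,9}:4  {2,6,8,9}:12  {2,7,8,9}:12  {4,5,7,9}:1  {5,7,8,9}:4  {6,7,8,9}:6
  |U|=5: {0,1,2,6,8}:10  {0,2,5,7,9}:10  {0,2,6,8,9}:30  {0,2,7,8,9}:30  {1,2,6,8,9}:20  {1,6,7,8,9}:10  {2,4,5,7,9}:5  {2,5,7,8,9}:20  {2,6,7,8,9}:30  {3,4,5,7,9}:1  {4,5,7,8,9}:5  {5,6,7,8,9}:10
  |U|=6: {0,1,2,6,8,9}:60  {0,2,4,5,7,9}:15  {0,2,5,7,8,9}:60  {0,2,6,7,8,9}:90  {1,2,6,7,8,9}:60  {1,5,6,7,8,9}:20  {2,3,4,5,7,9}:6  {2,4,5,7,8,9}:30  {2,5,6,7,8,9}:60  {3,4,5,7,8,9}:6  {4,5,6,7,8,9}:15
  |U|=7: {0,1,2,6,7,8,9}:210  {0,2,3,4,5,7,9}:21  {0,2,4,5,7,8,9}:105  {0,2,5,6,7,8,9}:210  {1,2,5,6,7,8,9}:140  {1,4,5,6,7,8,9}:35  {2,3,4,5,7,8,9}:42  {2,4,5,6,7,8,9}:105  {3,4,5,6,7,8,9}:21
  |U|=8: {0,1,2,5,6,7,8,9}:560  {0,2,3,4,5,7,8,9}:168  {0,2,4,5,6,7,8,9}:420  {1,2,4,5,6,7,8,9}:280  {1,3,4,5,6,7,8,9}:56  {2,3,4,5,6,7,8,9}:168
  start at 0(b): 504
  start at 1(i): 756
  start at 3(u): 1260
sum over floor = 2520

2520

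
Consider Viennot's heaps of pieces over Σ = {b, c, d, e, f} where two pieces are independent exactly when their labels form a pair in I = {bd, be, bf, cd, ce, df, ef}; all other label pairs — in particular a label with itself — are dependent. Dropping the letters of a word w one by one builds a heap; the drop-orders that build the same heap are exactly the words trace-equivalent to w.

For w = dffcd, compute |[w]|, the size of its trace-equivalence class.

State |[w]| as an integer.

#0=d has no predecessor
#1=f has no predecessor
#2=f depends on [1:f]
#3=c depends on [2:f]
#4=d depends on [0:d]
sources: [0:d, 1:f]
N(rest) = Σ N(rest − s) over sources s of rest; N(one piece) = 1:
  size 1 → [3]=1  [4]=1
  size 2 → [0,4]=1  [2,3]=1  [3,4]=2
  size 3 → [0,3,4]=3  [1,2,3]=1  [2,3,4]=3
  first=0(d) contributes 4
  first=1(f) contributes 6
|[w]| = 10

10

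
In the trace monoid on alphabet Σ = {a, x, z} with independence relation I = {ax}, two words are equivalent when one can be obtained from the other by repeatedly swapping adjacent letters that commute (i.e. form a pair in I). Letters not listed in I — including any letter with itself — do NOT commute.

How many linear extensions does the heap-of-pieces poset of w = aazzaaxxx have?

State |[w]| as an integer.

10

#0=a has no predecessor
#1=a depends on [0:a]
#2=z depends on [1:a]
#3=z depends on [2:z]
#4=a depends on [3:z]
#5=a depends on [4:a]
#6=x depends on [3:z]
#7=x depends on [6:x]
#8=x depends on [7:x]
sources: [0:a]
N(rest) = Σ N(rest − s) over sources s of rest; N(one piece) = 1:
  size 1 → [5]=1  [8]=1
  size 2 → [4,5]=1  [5,8]=2  [7,8]=1
  size 3 → [4,5,8]=3  [5,7,8]=3  [6,7,8]=1
  size 4 → [4,5,7,8]=6  [5,6,7,8]=4
  size 5 → [4,5,6,7,8]=10
  size 6 → [3,4,5,6,7,8]=10
  size 7 → [2,3,4,5,6,7,8]=10
  first=0(a) contributes 10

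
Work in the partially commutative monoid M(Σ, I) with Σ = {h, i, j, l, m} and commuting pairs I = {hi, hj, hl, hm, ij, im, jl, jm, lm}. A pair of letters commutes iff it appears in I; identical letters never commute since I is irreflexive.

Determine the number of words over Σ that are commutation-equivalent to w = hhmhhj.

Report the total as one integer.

30

#0=h has no predecessor
#1=h depends on [0:h]
#2=m has no predecessor
#3=h depends on [1:h]
#4=h depends on [3:h]
#5=j has no predecessor
sources: [0:h, 2:m, 5:j]
N(rest) = Σ N(rest − s) over sources s of rest; N(one piece) = 1:
  size 1 → [2]=1  [4]=1  [5]=1
  size 2 → [2,4]=2  [2,5]=2  [3,4]=1  [4,5]=2
  size 3 → [1,3,4]=1  [2,3,4]=3  [2,4,5]=6  [3,4,5]=3
  size 4 → [0,1,3,4]=1  [1,2,3,4]=4  [1,3,4,5]=4  [2,3,4,5]=12
  first=0(h) contributes 20
  first=2(m) contributes 5
  first=5(j) contributes 5
|[w]| = 30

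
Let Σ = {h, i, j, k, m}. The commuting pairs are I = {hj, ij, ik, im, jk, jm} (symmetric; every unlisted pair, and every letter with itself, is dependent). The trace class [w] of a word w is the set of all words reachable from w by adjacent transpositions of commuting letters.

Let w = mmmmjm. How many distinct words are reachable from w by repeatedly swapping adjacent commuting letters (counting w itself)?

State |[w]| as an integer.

6

piece 0:m — minimal
piece 1:m rests on {0:m}
piece 2:m rests on {1:m}
piece 3:m rests on {2:m}
piece 4:j — minimal
piece 5:m rests on {3:m}
minimal pieces: {0:m, 4:j}
ways to finish when only these pieces remain (= sum over removing one remaining piece with nothing left below it):
  1 left: {4}→1  {5}→1
  2 left: {3,5}→1  {4,5}→2
  3 left: {2,3,5}→1  {3,4,5}→3
  4 left: {1,2,3,5}→1  {2,3,4,5}→4
  placing 0:m first → 5 extensions
  placing 4:j first → 1 extensions
total linear extensions = 6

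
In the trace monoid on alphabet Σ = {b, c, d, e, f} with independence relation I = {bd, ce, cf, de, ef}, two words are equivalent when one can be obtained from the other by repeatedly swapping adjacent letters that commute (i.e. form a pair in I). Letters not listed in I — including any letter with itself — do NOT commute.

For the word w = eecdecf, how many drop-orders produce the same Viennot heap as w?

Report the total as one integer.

drop 0:e onto floor
drop 1:e onto {0:e}
drop 2:c onto floor
drop 3:d onto {2:c}
drop 4:e onto {1:e}
drop 5:c onto {3:d}
drop 6:f onto {3:d}
ground layer = {0:e, 2:c}
drop-orders for the pieces not yet dropped (sum over which currently-grounded one goes next):
  1 to go: {4} 1  {5} 1  {6} 1
  2 to go: {1,4} 1  {4,5} 2  {4,6} 2  {5,6} 2
  3 to go: {0,1,4} 1  {1,4,5} 3  {1,4,6} 3  {3,5,6} 2  {4,5,6} 6
  4 to go: {0,1,4,5} 4  {0,1,4,6} 4  {1,4,5,6} 12  {2,3,5,6} 2  {3,4,5,6} 8
  5 to go: {0,1,4,5,6} 20  {1,3,4,5,6} 20  {2,3,4,5,6} 10
  if 0:e drops first: 30 orders
  if 2:c drops first: 40 orders
heap linearizations: 70

70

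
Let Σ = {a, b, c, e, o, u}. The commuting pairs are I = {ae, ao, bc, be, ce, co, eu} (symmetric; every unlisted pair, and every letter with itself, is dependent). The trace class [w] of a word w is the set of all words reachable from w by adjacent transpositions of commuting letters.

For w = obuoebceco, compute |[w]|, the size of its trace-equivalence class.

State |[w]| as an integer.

63

drop 0:o onto floor
drop 1:b onto {0:o}
drop 2:u onto {1:b}
drop 3:o onto {2:u}
drop 4:e onto {3:o}
drop 5:b onto {3:o}
drop 6:c onto {2:u}
drop 7:e onto {4:e}
drop 8:c onto {6:c}
drop 9:o onto {5:b, 7:e}
ground layer = {0:o}
drop-orders for the pieces not yet dropped (sum over which currently-grounded one goes next):
  1 to go: {8} 1  {9} 1
  2 to go: {5,9} 1  {6,8} 1  {7,9} 1  {8,9} 2
  3 to go: {4,7,9} 1  {5,7,9} 2  {5,8,9} 3  {6,8,9} 3  {7,8,9} 3
  4 to go: {4,5,7,9} 3  {4,7,8,9} 4  {5,6,8,9} 6  {5,7,8,9} 8  {6,7,8,9} 6
  5 to go: {3,4,5,7,9} 3  {4,5,7,8,9} 15  {4,6,7,8,9} 10  {5,6,7,8,9} 20
  6 to go: {3,4,5,7,8,9} 18  {4,5,6,7,8,9} 45
  7 to go: {3,4,5,6,7,8,9} 63
  8 to go: {2,3,4,5,6,7,8,9} 63
  if 0:o drops first: 63 orders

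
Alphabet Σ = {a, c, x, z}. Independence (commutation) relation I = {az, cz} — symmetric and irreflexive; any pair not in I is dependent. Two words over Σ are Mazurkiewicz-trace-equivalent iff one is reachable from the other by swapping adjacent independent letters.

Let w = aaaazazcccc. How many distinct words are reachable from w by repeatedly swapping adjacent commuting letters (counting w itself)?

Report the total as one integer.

piece 0:a — minimal
piece 1:a rests on {0:a}
piece 2:a rests on {1:a}
piece 3:a rests on {2:a}
piece 4:z — minimal
piece 5:a rests on {3:a}
piece 6:z rests on {4:z}
piece 7:c rests on {5:a}
piece 8:c rests on {7:c}
piece 9:c rests on {8:c}
piece 10:c rests on {9:c}
minimal pieces: {0:a, 4:z}
ways to finish when only these pieces remain (= sum over removing one remaining piece with nothing left below it):
  1 left: {6}→1  {10}→1
  2 left: {4,6}→1  {6,10}→2  {9,10}→1
  3 left: {4,6,10}→3  {6,9,10}→3  {8,9,10}→1
  4 left: {4,6,9,10}→6  {6,8,9,10}→4  {7,8,9,10}→1
  5 left: {4,6,8,9,10}→10  {5,7,8,9,10}→1  {6,7,8,9,10}→5
  6 left: {3,5,7,8,9,10}→1  {4,6,7,8,9,10}→15  {5,6,7,8,9,10}→6
  7 left: {2,3,5,7,8,9,10}→1  {3,5,6,7,8,9,10}→7  {4,5,6,7,8,9,10}→21
  8 left: {1,2,3,5,7,8,9,10}→1  {2,3,5,6,7,8,9,10}→8  {3,4,5,6,7,8,9,10}→28
  9 left: {0,1,2,3,5,7,8,9,10}→1  {1,2,3,5,6,7,8,9,10}→9  {2,3,4,5,6,7,8,9,10}→36
  placing 0:a first → 45 extensions
  placing 4:z first → 10 extensions
total linear extensions = 55

55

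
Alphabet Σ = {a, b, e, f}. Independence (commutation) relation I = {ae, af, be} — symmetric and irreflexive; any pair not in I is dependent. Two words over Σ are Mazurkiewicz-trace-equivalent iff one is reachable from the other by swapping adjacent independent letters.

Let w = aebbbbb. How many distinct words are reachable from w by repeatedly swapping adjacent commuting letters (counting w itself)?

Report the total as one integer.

piece 0:a — minimal
piece 1:e — minimal
piece 2:b rests on {0:a}
piece 3:b rests on {2:b}
piece 4:b rests on {3:b}
piece 5:b rests on {4:b}
piece 6:b rests on {5:b}
minimal pieces: {0:a, 1:e}
ways to finish when only these pieces remain (= sum over removing one remaining piece with nothing left below it):
  1 left: {1}→1  {6}→1
  2 left: {1,6}→2  {5,6}→1
  3 left: {1,5,6}→3  {4,5,6}→1
  4 left: {1,4,5,6}→4  {3,4,5,6}→1
  5 left: {1,3,4,5,6}→5  {2,3,4,5,6}→1
  placing 0:a first → 6 extensions
  placing 1:e first → 1 extensions
total linear extensions = 7

7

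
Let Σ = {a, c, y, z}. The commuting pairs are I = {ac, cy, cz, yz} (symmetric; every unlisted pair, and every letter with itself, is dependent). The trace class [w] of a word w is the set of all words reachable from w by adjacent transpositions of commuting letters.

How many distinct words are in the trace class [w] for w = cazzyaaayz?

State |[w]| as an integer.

60

#0=c has no predecessor
#1=a has no predecessor
#2=z depends on [1:a]
#3=z depends on [2:z]
#4=y depends on [1:a]
#5=a depends on [3:z, 4:y]
#6=a depends on [5:a]
#7=a depends on [6:a]
#8=y depends on [7:a]
#9=z depends on [7:a]
sources: [0:c, 1:a]
N(rest) = Σ N(rest − s) over sources s of rest; N(one piece) = 1:
  size 1 → [0]=1  [8]=1  [9]=1
  size 2 → [0,8]=2  [0,9]=2  [8,9]=2
  size 3 → [0,8,9]=6  [7,8,9]=2
  size 4 → [0,7,8,9]=8  [6,7,8,9]=2
  size 5 → [0,6,7,8,9]=10  [5,6,7,8,9]=2
  size 6 → [0,5,6,7,8,9]=12  [3,5,6,7,8,9]=2  [4,5,6,7,8,9]=2
  size 7 → [0,3,5,6,7,8,9]=14  [0,4,5,6,7,8,9]=14  [2,3,5,6,7,8,9]=2  [3,4,5,6,7,8,9]=4
  size 8 → [0,2,3,5,6,7,8,9]=16  [0,3,4,5,6,7,8,9]=32  [2,3,4,5,6,7,8,9]=6
  first=0(c) contributes 6
  first=1(a) contributes 54
|[w]| = 60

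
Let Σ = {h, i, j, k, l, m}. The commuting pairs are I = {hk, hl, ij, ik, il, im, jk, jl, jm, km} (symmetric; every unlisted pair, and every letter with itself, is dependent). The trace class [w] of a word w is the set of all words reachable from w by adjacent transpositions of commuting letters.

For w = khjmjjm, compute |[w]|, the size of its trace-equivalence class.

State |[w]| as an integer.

70

piece 0:k — minimal
piece 1:h — minimal
piece 2:j rests on {1:h}
piece 3:m rests on {1:h}
piece 4:j rests on {2:j}
piece 5:j rests on {4:j}
piece 6:m rests on {3:m}
minimal pieces: {0:k, 1:h}
ways to finish when only these pieces remain (= sum over removing one remaining piece with nothing left below it):
  1 left: {0}→1  {5}→1  {6}→1
  2 left: {0,5}→2  {0,6}→2  {3,6}→1  {4,5}→1  {5,6}→2
  3 left: {0,3,6}→3  {0,4,5}→3  {0,5,6}→6  {2,4,5}→1  {3,5,6}→3  {4,5,6}→3
  4 left: {0,2,4,5}→4  {0,3,5,6}→12  {0,4,5,6}→12  {2,4,5,6}→4  {3,4,5,6}→6
  5 left: {0,2,4,5,6}→20  {0,3,4,5,6}→30  {2,3,4,5,6}→10
  placing 0:k first → 10 extensions
  placing 1:h first → 60 extensions
total linear extensions = 70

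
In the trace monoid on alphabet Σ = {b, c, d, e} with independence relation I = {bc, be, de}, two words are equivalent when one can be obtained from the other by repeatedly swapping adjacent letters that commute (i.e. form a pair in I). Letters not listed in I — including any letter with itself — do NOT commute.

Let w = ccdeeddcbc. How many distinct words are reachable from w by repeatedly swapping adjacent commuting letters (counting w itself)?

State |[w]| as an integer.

35

#0=c has no predecessor
#1=c depends on [0:c]
#2=d depends on [1:c]
#3=e depends on [1:c]
#4=e depends on [3:e]
#5=d depends on [2:d]
#6=d depends on [5:d]
#7=c depends on [4:e, 6:d]
#8=b depends on [6:d]
#9=c depends on [7:c]
sources: [0:c]
N(rest) = Σ N(rest − s) over sources s of rest; N(one piece) = 1:
  size 1 → [8]=1  [9]=1
  size 2 → [7,9]=1  [8,9]=2
  size 3 → [4,7,9]=1  [7,8,9]=3
  size 4 → [3,4,7,9]=1  [4,7,8,9]=4  [6,7,8,9]=3
  size 5 → [3,4,7,8,9]=5  [4,6,7,8,9]=7  [5,6,7,8,9]=3
  size 6 → [2,5,6,7,8,9]=3  [3,4,6,7,8,9]=12  [4,5,6,7,8,9]=10
  size 7 → [2,4,5,6,7,8,9]=13  [3,4,5,6,7,8,9]=22
  size 8 → [2,3,4,5,6,7,8,9]=35
  first=0(c) contributes 35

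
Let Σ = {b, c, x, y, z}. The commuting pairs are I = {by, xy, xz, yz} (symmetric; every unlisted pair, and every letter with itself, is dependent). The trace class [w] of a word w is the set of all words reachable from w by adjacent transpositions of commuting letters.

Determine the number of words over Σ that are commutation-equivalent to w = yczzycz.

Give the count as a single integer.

3

piece 0:y — minimal
piece 1:c rests on {0:y}
piece 2:z rests on {1:c}
piece 3:z rests on {2:z}
piece 4:y rests on {1:c}
piece 5:c rests on {3:z, 4:y}
piece 6:z rests on {5:c}
minimal pieces: {0:y}
ways to finish when only these pieces remain (= sum over removing one remaining piece with nothing left below it):
  1 left: {6}→1
  2 left: {5,6}→1
  3 left: {3,5,6}→1  {4,5,6}→1
  4 left: {2,3,5,6}→1  {3,4,5,6}→2
  5 left: {2,3,4,5,6}→3
  placing 0:y first → 3 extensions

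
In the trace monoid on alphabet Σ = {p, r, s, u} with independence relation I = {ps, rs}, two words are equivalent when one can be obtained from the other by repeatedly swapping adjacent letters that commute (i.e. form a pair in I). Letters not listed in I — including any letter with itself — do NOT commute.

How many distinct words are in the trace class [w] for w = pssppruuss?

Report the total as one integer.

15

#0=p has no predecessor
#1=s has no predecessor
#2=s depends on [1:s]
#3=p depends on [0:p]
#4=p depends on [3:p]
#5=r depends on [4:p]
#6=u depends on [2:s, 5:r]
#7=u depends on [6:u]
#8=s depends on [7:u]
#9=s depends on [8:s]
sources: [0:p, 1:s]
N(rest) = Σ N(rest − s) over sources s of rest; N(one piece) = 1:
  size 1 → [9]=1
  size 2 → [8,9]=1
  size 3 → [7,8,9]=1
  size 4 → [6,7,8,9]=1
  size 5 → [2,6,7,8,9]=1  [5,6,7,8,9]=1
  size 6 → [1,2,6,7,8,9]=1  [2,5,6,7,8,9]=2  [4,5,6,7,8,9]=1
  size 7 → [1,2,5,6,7,8,9]=3  [2,4,5,6,7,8,9]=3  [3,4,5,6,7,8,9]=1
  size 8 → [0,3,4,5,6,7,8,9]=1  [1,2,4,5,6,7,8,9]=6  [2,3,4,5,6,7,8,9]=4
  first=0(p) contributes 10
  first=1(s) contributes 5
|[w]| = 15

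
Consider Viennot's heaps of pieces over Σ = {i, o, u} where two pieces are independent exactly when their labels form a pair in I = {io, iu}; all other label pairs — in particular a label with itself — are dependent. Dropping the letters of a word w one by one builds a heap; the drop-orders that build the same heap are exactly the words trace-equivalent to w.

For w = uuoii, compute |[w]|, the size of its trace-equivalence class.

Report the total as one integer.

#0=u has no predecessor
#1=u depends on [0:u]
#2=o depends on [1:u]
#3=i has no predecessor
#4=i depends on [3:i]
sources: [0:u, 3:i]
N(rest) = Σ N(rest − s) over sources s of rest; N(one piece) = 1:
  size 1 → [2]=1  [4]=1
  size 2 → [1,2]=1  [2,4]=2  [3,4]=1
  size 3 → [0,1,2]=1  [1,2,4]=3  [2,3,4]=3
  first=0(u) contributes 6
  first=3(i) contributes 4
|[w]| = 10

10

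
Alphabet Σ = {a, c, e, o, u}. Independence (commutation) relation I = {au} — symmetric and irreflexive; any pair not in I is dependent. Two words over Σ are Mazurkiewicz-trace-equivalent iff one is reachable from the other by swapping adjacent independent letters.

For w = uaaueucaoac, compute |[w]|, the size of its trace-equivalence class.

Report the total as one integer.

6

#0=u has no predecessor
#1=a has no predecessor
#2=a depends on [1:a]
#3=u depends on [0:u]
#4=e depends on [2:a, 3:u]
#5=u depends on [4:e]
#6=c depends on [5:u]
#7=a depends on [6:c]
#8=o depends on [7:a]
#9=a depends on [8:o]
#10=c depends on [9:a]
sources: [0:u, 1:a]
N(rest) = Σ N(rest − s) over sources s of rest; N(one piece) = 1:
  size 1 → [10]=1
  size 2 → [9,10]=1
  size 3 → [8,9,10]=1
  size 4 → [7,8,9,10]=1
  size 5 → [6,7,8,9,10]=1
  size 6 → [5,6,7,8,9,10]=1
  size 7 → [4,5,6,7,8,9,10]=1
  size 8 → [2,4,5,6,7,8,9,10]=1  [3,4,5,6,7,8,9,10]=1
  size 9 → [0,3,4,5,6,7,8,9,10]=1  [1,2,4,5,6,7,8,9,10]=1  [2,3,4,5,6,7,8,9,10]=2
  first=0(u) contributes 3
  first=1(a) contributes 3
|[w]| = 6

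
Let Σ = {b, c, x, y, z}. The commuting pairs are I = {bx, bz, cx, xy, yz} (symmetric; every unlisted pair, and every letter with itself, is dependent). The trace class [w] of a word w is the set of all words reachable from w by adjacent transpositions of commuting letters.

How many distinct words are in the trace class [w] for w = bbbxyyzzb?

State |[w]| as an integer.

84

#0=b has no predecessor
#1=b depends on [0:b]
#2=b depends on [1:b]
#3=x has no predecessor
#4=y depends on [2:b]
#5=y depends on [4:y]
#6=z depends on [3:x]
#7=z depends on [6:z]
#8=b depends on [5:y]
sources: [0:b, 3:x]
N(rest) = Σ N(rest − s) over sources s of rest; N(one piece) = 1:
  size 1 → [7]=1  [8]=1
  size 2 → [5,8]=1  [6,7]=1  [7,8]=2
  size 3 → [3,6,7]=1  [4,5,8]=1  [5,7,8]=3  [6,7,8]=3
  size 4 → [2,4,5,8]=1  [3,6,7,8]=4  [4,5,7,8]=4  [5,6,7,8]=6
  size 5 → [1,2,4,5,8]=1  [2,4,5,7,8]=5  [3,5,6,7,8]=10  [4,5,6,7,8]=10
  size 6 → [0,1,2,4,5,8]=1  [1,2,4,5,7,8]=6  [2,4,5,6,7,8]=15  [3,4,5,6,7,8]=20
  size 7 → [0,1,2,4,5,7,8]=7  [1,2,4,5,6,7,8]=21  [2,3,4,5,6,7,8]=35
  first=0(b) contributes 56
  first=3(x) contributes 28
|[w]| = 84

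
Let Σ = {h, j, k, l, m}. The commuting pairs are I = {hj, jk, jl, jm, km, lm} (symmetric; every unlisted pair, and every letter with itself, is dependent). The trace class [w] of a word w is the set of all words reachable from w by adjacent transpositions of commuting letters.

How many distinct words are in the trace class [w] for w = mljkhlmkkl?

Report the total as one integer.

0(m) covers ∅
1(l) covers ∅
2(j) covers ∅
3(k) covers 1:l
4(h) covers 0:m, 3:k
5(l) covers 4:h
6(m) covers 4:h
7(k) covers 5:l
8(k) covers 7:k
9(l) covers 8:k
floor of heap: 0:m, 1:l, 2:j
completions by unplaced set U, small U first (add the entries for U minus each lowest piece of U):
  |U|=1: {2}:1  {6}:1  {9}:1
  |U|=2: {2,6}:2  {2,9}:2  {6,9}:2  {8,9}:1
  |U|=3: {2,6,9}:6  {2,8,9}:3  {6,8,9}:3  {7,8,9}:1
  |U|=4: {2,6,8,9}:12  {2,7,8,9}:4  {5,7,8,9}:1  {6,7,8,9}:4
  |U|=5: {2,5,7,8,9}:5  {2,6,7,8,9}:20  {5,6,7,8,9}:5
  |U|=6: {2,5,6,7,8,9}:30  {4,5,6,7,8,9}:5
  |U|=7: {0,4,5,6,7,8,9}:5  {2,4,5,6,7,8,9}:35  {3,4,5,6,7,8,9}:5
  |U|=8: {0,2,4,5,6,7,8,9}:40  {0,3,4,5,6,7,8,9}:10  {1,3,4,5,6,7,8,9}:5  {2,3,4,5,6,7,8,9}:40
  start at 0(m): 45
  start at 1(l): 90
  start at 2(j): 15
sum over floor = 150

150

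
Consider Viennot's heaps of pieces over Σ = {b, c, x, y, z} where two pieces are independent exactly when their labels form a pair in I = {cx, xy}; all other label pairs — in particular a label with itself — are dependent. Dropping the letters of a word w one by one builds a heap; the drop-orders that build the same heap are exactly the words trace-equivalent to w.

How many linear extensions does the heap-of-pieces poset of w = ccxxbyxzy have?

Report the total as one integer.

piece 0:c — minimal
piece 1:c rests on {0:c}
piece 2:x — minimal
piece 3:x rests on {2:x}
piece 4:b rests on {1:c, 3:x}
piece 5:y rests on {4:b}
piece 6:x rests on {4:b}
piece 7:z rests on {5:y, 6:x}
piece 8:y rests on {7:z}
minimal pieces: {0:c, 2:x}
ways to finish when only these pieces remain (= sum over removing one remaining piece with nothing left below it):
  1 left: {8}→1
  2 left: {7,8}→1
  3 left: {5,7,8}→1  {6,7,8}→1
  4 left: {5,6,7,8}→2
  5 left: {4,5,6,7,8}→2
  6 left: {1,4,5,6,7,8}→2  {3,4,5,6,7,8}→2
  7 left: {0,1,4,5,6,7,8}→2  {1,3,4,5,6,7,8}→4  {2,3,4,5,6,7,8}→2
  placing 0:c first → 6 extensions
  placing 2:x first → 6 extensions
total linear extensions = 12

12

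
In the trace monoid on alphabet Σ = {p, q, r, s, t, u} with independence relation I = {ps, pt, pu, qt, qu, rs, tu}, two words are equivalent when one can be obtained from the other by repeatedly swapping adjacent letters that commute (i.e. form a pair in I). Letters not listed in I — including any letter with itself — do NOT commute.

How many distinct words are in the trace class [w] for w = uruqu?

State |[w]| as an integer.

3

0(u) covers ∅
1(r) covers 0:u
2(u) covers 1:r
3(q) covers 1:r
4(u) covers 2:u
floor of heap: 0:u
completions by unplaced set U, small U first (add the entries for U minus each lowest piece of U):
  |U|=1: {3}:1  {4}:1
  |U|=2: {2,4}:1  {3,4}:2
  |U|=3: {2,3,4}:3
  start at 0(u): 3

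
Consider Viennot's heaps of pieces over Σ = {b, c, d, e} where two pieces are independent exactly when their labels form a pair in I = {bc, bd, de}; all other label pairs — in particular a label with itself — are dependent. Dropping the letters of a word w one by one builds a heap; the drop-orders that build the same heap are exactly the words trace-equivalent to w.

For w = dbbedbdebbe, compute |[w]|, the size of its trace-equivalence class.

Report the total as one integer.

piece 0:d — minimal
piece 1:b — minimal
piece 2:b rests on {1:b}
piece 3:e rests on {2:b}
piece 4:d rests on {0:d}
piece 5:b rests on {3:e}
piece 6:d rests on {4:d}
piece 7:e rests on {5:b}
piece 8:b rests on {7:e}
piece 9:b rests on {8:b}
piece 10:e rests on {9:b}
minimal pieces: {0:d, 1:b}
ways to finish when only these pieces remain (= sum over removing one remaining piece with nothing left below it):
  1 left: {6}→1  {10}→1
  2 left: {4,6}→1  {6,10}→2  {9,10}→1
  3 left: {0,4,6}→1  {4,6,10}→3  {6,9,10}→3  {8,9,10}→1
  4 left: {0,4,6,10}→4  {4,6,9,10}→6  {6,8,9,10}→4  {7,8,9,10}→1
  5 left: {0,4,6,9,10}→10  {4,6,8,9,10}→10  {5,7,8,9,10}→1  {6,7,8,9,10}→5
  6 left: {0,4,6,8,9,10}→20  {3,5,7,8,9,10}→1  {4,6,7,8,9,10}→15  {5,6,7,8,9,10}→6
  7 left: {0,4,6,7,8,9,10}→35  {2,3,5,7,8,9,10}→1  {3,5,6,7,8,9,10}→7  {4,5,6,7,8,9,10}→21
  8 left: {0,4,5,6,7,8,9,10}→56  {1,2,3,5,7,8,9,10}→1  {2,3,5,6,7,8,9,10}→8  {3,4,5,6,7,8,9,10}→28
  9 left: {0,3,4,5,6,7,8,9,10}→84  {1,2,3,5,6,7,8,9,10}→9  {2,3,4,5,6,7,8,9,10}→36
  placing 0:d first → 45 extensions
  placing 1:b first → 120 extensions
total linear extensions = 165

165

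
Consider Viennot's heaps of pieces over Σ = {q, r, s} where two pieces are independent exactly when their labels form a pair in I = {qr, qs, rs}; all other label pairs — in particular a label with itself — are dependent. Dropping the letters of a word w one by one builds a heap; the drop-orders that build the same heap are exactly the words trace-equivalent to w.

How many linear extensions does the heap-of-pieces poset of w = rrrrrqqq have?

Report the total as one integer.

piece 0:r — minimal
piece 1:r rests on {0:r}
piece 2:r rests on {1:r}
piece 3:r rests on {2:r}
piece 4:r rests on {3:r}
piece 5:q — minimal
piece 6:q rests on {5:q}
piece 7:q rests on {6:q}
minimal pieces: {0:r, 5:q}
ways to finish when only these pieces remain (= sum over removing one remaining piece with nothing left below it):
  1 left: {4}→1  {7}→1
  2 left: {3,4}→1  {4,7}→2  {6,7}→1
  3 left: {2,3,4}→1  {3,4,7}→3  {4,6,7}→3  {5,6,7}→1
  4 left: {1,2,3,4}→1  {2,3,4,7}→4  {3,4,6,7}→6  {4,5,6,7}→4
  5 left: {0,1,2,3,4}→1  {1,2,3,4,7}→5  {2,3,4,6,7}→10  {3,4,5,6,7}→10
  6 left: {0,1,2,3,4,7}→6  {1,2,3,4,6,7}→15  {2,3,4,5,6,7}→20
  placing 0:r first → 35 extensions
  placing 5:q first → 21 extensions
total linear extensions = 56

56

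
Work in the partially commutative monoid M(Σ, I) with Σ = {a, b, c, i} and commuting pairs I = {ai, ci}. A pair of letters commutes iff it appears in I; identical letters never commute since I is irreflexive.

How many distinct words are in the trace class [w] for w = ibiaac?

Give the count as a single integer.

4

#0=i has no predecessor
#1=b depends on [0:i]
#2=i depends on [1:b]
#3=a depends on [1:b]
#4=a depends on [3:a]
#5=c depends on [4:a]
sources: [0:i]
N(rest) = Σ N(rest − s) over sources s of rest; N(one piece) = 1:
  size 1 → [2]=1  [5]=1
  size 2 → [2,5]=2  [4,5]=1
  size 3 → [2,4,5]=3  [3,4,5]=1
  size 4 → [2,3,4,5]=4
  first=0(i) contributes 4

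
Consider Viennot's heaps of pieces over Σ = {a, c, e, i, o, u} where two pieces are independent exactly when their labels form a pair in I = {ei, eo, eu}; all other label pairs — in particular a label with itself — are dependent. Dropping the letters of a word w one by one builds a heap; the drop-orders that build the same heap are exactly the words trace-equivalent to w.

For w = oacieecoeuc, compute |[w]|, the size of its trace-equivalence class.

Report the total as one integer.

9

piece 0:o — minimal
piece 1:a rests on {0:o}
piece 2:c rests on {1:a}
piece 3:i rests on {2:c}
piece 4:e rests on {2:c}
piece 5:e rests on {4:e}
piece 6:c rests on {3:i, 5:e}
piece 7:o rests on {6:c}
piece 8:e rests on {6:c}
piece 9:u rests on {7:o}
piece 10:c rests on {8:e, 9:u}
minimal pieces: {0:o}
ways to finish when only these pieces remain (= sum over removing one remaining piece with nothing left below it):
  1 left: {10}→1
  2 left: {8,10}→1  {9,10}→1
  3 left: {7,9,10}→1  {8,9,10}→2
  4 left: {7,8,9,10}→3
  5 left: {6,7,8,9,10}→3
  6 left: {3,6,7,8,9,10}→3  {5,6,7,8,9,10}→3
  7 left: {3,5,6,7,8,9,10}→6  {4,5,6,7,8,9,10}→3
  8 left: {3,4,5,6,7,8,9,10}→9
  9 left: {2,3,4,5,6,7,8,9,10}→9
  placing 0:o first → 9 extensions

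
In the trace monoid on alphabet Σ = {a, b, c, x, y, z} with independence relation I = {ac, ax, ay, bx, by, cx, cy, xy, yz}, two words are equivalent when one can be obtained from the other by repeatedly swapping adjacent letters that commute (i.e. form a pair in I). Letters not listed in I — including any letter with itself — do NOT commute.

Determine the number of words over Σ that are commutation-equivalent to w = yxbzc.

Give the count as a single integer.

10

0(y) covers ∅
1(x) covers ∅
2(b) covers ∅
3(z) covers 1:x, 2:b
4(c) covers 3:z
floor of heap: 0:y, 1:x, 2:b
completions by unplaced set U, small U first (add the entries for U minus each lowest piece of U):
  |U|=1: {0}:1  {4}:1
  |U|=2: {0,4}:2  {3,4}:1
  |U|=3: {0,3,4}:3  {1,3,4}:1  {2,3,4}:1
  start at 0(y): 2
  start at 1(x): 4
  start at 2(b): 4
sum over floor = 10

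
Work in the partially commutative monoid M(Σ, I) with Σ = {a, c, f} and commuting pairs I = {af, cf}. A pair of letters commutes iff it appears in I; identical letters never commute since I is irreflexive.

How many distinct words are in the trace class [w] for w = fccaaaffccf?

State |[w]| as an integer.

drop 0:f onto floor
drop 1:c onto floor
drop 2:c onto {1:c}
drop 3:a onto {2:c}
drop 4:a onto {3:a}
drop 5:a onto {4:a}
drop 6:f onto {0:f}
drop 7:f onto {6:f}
drop 8:c onto {5:a}
drop 9:c onto {8:c}
drop 10:f onto {7:f}
ground layer = {0:f, 1:c}
drop-orders for the pieces not yet dropped (sum over which currently-grounded one goes next):
  1 to go: {9} 1  {10} 1
  2 to go: {7,10} 1  {8,9} 1  {9,10} 2
  3 to go: {5,8,9} 1  {6,7,10} 1  {7,9,10} 3  {8,9,10} 3
  4 to go: {0,6,7,10} 1  {4,5,8,9} 1  {5,8,9,10} 4  {6,7,9,10} 4  {7,8,9,10} 6
  5 to go: {0,6,7,9,10} 5  {3,4,5,8,9} 1  {4,5,8,9,10} 5  {5,7,8,9,10} 10  {6,7,8,9,10} 10
  6 to go: {0,6,7,8,9,10} 15  {2,3,4,5,8,9} 1  {3,4,5,8,9,10} 6  {4,5,7,8,9,10} 15  {5,6,7,8,9,10} 20
  7 to go: {0,5,6,7,8,9,10} 35  {1,2,3,4,5,8,9} 1  {2,3,4,5,8,9,10} 7  {3,4,5,7,8,9,10} 21  {4,5,6,7,8,9,10} 35
  8 to go: {0,4,5,6,7,8,9,10} 70  {1,2,3,4,5,8,9,10} 8  {2,3,4,5,7,8,9,10} 28  {3,4,5,6,7,8,9,10} 56
  9 to go: {0,3,4,5,6,7,8,9,10} 126  {1,2,3,4,5,7,8,9,10} 36  {2,3,4,5,6,7,8,9,10} 84
  if 0:f drops first: 120 orders
  if 1:c drops first: 210 orders
heap linearizations: 330

330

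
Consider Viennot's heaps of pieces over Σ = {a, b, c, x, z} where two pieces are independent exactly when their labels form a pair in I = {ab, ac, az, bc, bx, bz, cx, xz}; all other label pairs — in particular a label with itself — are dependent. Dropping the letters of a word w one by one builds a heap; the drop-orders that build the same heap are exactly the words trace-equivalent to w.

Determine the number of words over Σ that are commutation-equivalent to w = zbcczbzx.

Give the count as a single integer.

piece 0:z — minimal
piece 1:b — minimal
piece 2:c rests on {0:z}
piece 3:c rests on {2:c}
piece 4:z rests on {3:c}
piece 5:b rests on {1:b}
piece 6:z rests on {4:z}
piece 7:x — minimal
minimal pieces: {0:z, 1:b, 7:x}
ways to finish when only these pieces remain (= sum over removing one remaining piece with nothing left below it):
  1 left: {5}→1  {6}→1  {7}→1
  2 left: {1,5}→1  {4,6}→1  {5,6}→2  {5,7}→2  {6,7}→2
  3 left: {1,5,6}→3  {1,5,7}→3  {3,4,6}→1  {4,5,6}→3  {4,6,7}→3  {5,6,7}→6
  4 left: {1,4,5,6}→6  {1,5,6,7}→12  {2,3,4,6}→1  {3,4,5,6}→4  {3,4,6,7}→4  {4,5,6,7}→12
  5 left: {0,2,3,4,6}→1  {1,3,4,5,6}→10  {1,4,5,6,7}→30  {2,3,4,5,6}→5  {2,3,4,6,7}→5  {3,4,5,6,7}→20
  6 left: {0,2,3,4,5,6}→6  {0,2,3,4,6,7}→6  {1,2,3,4,5,6}→15  {1,3,4,5,6,7}→60  {2,3,4,5,6,7}→30
  placing 0:z first → 105 extensions
  placing 1:b first → 42 extensions
  placing 7:x first → 21 extensions
total linear extensions = 168

168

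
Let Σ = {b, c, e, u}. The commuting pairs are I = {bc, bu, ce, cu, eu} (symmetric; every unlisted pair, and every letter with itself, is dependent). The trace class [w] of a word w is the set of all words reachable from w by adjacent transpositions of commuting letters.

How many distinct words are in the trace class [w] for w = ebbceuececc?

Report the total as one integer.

2310

drop 0:e onto floor
drop 1:b onto {0:e}
drop 2:b onto {1:b}
drop 3:c onto floor
drop 4:e onto {2:b}
drop 5:u onto floor
drop 6:e onto {4:e}
drop 7:c onto {3:c}
drop 8:e onto {6:e}
drop 9:c onto {7:c}
drop 10:c onto {9:c}
ground layer = {0:e, 3:c, 5:u}
drop-orders for the pieces not yet dropped (sum over which currently-grounded one goes next):
  1 to go: {5} 1  {8} 1  {10} 1
  2 to go: {5,8} 2  {5,10} 2  {6,8} 1  {8,10} 2  {9,10} 1
  3 to go: {4,6,8} 1  {5,6,8} 3  {5,8,10} 6  {5,9,10} 3  {6,8,10} 3  {7,9,10} 1  {8,9,10} 3
  4 to go: {2,4,6,8} 1  {3,7,9,10} 1  {4,5,6,8} 4  {4,6,8,10} 4  {5,6,8,10} 12  {5,7,9,10} 4  {5,8,9,10} 12  {6,8,9,10} 6  {7,8,9,10} 4
  5 to go: {1,2,4,6,8} 1  {2,4,5,6,8} 5  {2,4,6,8,10} 5  {3,5,7,9,10} 5  {3,7,8,9,10} 5  {4,5,6,8,10} 20  {4,6,8,9,10} 10  {5,6,8,9,10} 30  {5,7,8,9,10} 20  {6,7,8,9,10} 10
  6 to go: {0,1,2,4,6,8} 1  {1,2,4,5,6,8} 6  {1,2,4,6,8,10} 6  {2,4,5,6,8,10} 30  {2,4,6,8,9,10} 15  {3,5,7,8,9,10} 30  {3,6,7,8,9,10} 15  {4,5,6,8,9,10} 60  {4,6,7,8,9,10} 20  {5,6,7,8,9,10} 60
  7 to go: {0,1,2,4,5,6,8} 7  {0,1,2,4,6,8,10} 7  {1,2,4,5,6,8,10} 42  {1,2,4,6,8,9,10} 21  {2,4,5,6,8,9,10} 105  {2,4,6,7,8,9,10} 35  {3,4,6,7,8,9,10} 35  {3,5,6,7,8,9,10} 105  {4,5,6,7,8,9,10} 140
  8 to go: {0,1,2,4,5,6,8,10} 56  {0,1,2,4,6,8,9,10} 28  {1,2,4,5,6,8,9,10} 168  {1,2,4,6,7,8,9,10} 56  {2,3,4,6,7,8,9,10} 70  {2,4,5,6,7,8,9,10} 280  {3,4,5,6,7,8,9,10} 280
  9 to go: {0,1,2,4,5,6,8,9,10} 252  {0,1,2,4,6,7,8,9,10} 84  {1,2,3,4,6,7,8,9,10} 126  {1,2,4,5,6,7,8,9,10} 504  {2,3,4,5,6,7,8,9,10} 630
  if 0:e drops first: 1260 orders
  if 3:c drops first: 840 orders
  if 5:u drops first: 210 orders
heap linearizations: 2310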